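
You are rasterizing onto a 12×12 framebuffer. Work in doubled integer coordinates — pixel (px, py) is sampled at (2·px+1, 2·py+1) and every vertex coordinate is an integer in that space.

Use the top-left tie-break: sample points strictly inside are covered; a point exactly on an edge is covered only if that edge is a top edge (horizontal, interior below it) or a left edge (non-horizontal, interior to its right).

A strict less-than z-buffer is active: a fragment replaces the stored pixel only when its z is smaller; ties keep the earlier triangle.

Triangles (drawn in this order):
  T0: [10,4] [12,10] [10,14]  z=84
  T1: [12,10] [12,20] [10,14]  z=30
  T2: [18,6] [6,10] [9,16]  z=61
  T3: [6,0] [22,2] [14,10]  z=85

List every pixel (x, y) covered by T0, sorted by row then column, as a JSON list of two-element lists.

T0:
  2·area = 20
  edge (10, 4)→(12, 10): d=(2,6) right/bottom  bias=-1
  edge (12, 10)→(10, 14): d=(-2,4) right/bottom  bias=-1
  edge (10, 14)→(10, 4): d=(0,-10) top-left  bias=+0
    (4,0)@(9, 1): e=[0,30,-10] → .  [on edge]
    (5,3)@(11, 7): e=[0,10,10] → .  [on edge]
    (5,4)@(11, 9): e=[4,6,10] → X
    (6,4)@(13, 9): e=[-8,-2,30] → .
    (5,5)@(11, 11): e=[8,2,10] → X
    (6,5)@(13, 11): e=[-4,-6,30] → .
    (5,6)@(11, 13): e=[12,-2,10] → .
    (6,6)@(13, 13): e=[0,-10,30] → .  [on edge]
    (7,9)@(15, 19): e=[0,-30,50] → .  [on edge]
  covered (2 px):
    . . . . . . . . . . . .
    . . . . . . . . . . . .
    . . . . . . . . . . . .
    . . . . . . . . . . . .
    . . . . . X . . . . . .
    . . . . . X . . . . . .
    . . . . . . . . . . . .
    . . . . . . . . . . . .
    . . . . . . . . . . . .
    . . . . . . . . . . . .
    . . . . . . . . . . . .
    . . . . . . . . . . . .
T1:
  2·area = 20
  edge (12, 10)→(12, 20): d=(0,10) right/bottom  bias=-1
  edge (12, 20)→(10, 14): d=(-2,-6) top-left  bias=+0
  edge (10, 14)→(12, 10): d=(2,-4) top-left  bias=+0
    (3,2)@(7, 5): e=[50,0,-30] → .  [on edge]
    (4,5)@(9, 11): e=[30,0,-10] → .  [on edge]
    (5,6)@(11, 13): e=[10,8,2] → X
    (6,6)@(13, 13): e=[-10,20,10] → .
    (5,7)@(11, 15): e=[10,4,6] → X
    (6,7)@(13, 15): e=[-10,16,14] → .
    (5,8)@(11, 17): e=[10,0,10] → X  [on edge]
    (6,8)@(13, 17): e=[-10,12,18] → .
    (5,9)@(11, 19): e=[10,-4,14] → .
    (6,11)@(13, 23): e=[-10,0,30] → .  [on edge]
  covered (3 px):
    . . . . . . . . . . . .
    . . . . . . . . . . . .
    . . . . . . . . . . . .
    . . . . . . . . . . . .
    . . . . . . . . . . . .
    . . . . . . . . . . . .
    . . . . . X . . . . . .
    . . . . . X . . . . . .
    . . . . . X . . . . . .
    . . . . . . . . . . . .
    . . . . . . . . . . . .
    . . . . . . . . . . . .
T2:
  2·area = 84  (B↔C swapped to make it positive)
  edge (18, 6)→(9, 16): d=(-9,10) right/bottom  bias=-1
  edge (9, 16)→(6, 10): d=(-3,-6) top-left  bias=+0
  edge (6, 10)→(18, 6): d=(12,-4) top-left  bias=+0
    (10,2)@(21, 5): e=[-21,105,0] → .  [on edge]
    (7,3)@(15, 7): e=[21,63,0] → X  [on edge]
    (8,3)@(17, 7): e=[1,75,8] → X
    (9,3)@(19, 7): e=[-19,87,16] → .
    (4,4)@(9, 9): e=[63,21,0] → X  [on edge]
    (5,4)@(11, 9): e=[43,33,8] → X
    (6,4)@(13, 9): e=[23,45,16] → X
    (8,4)@(17, 9): e=[-17,69,32] → .
    (1,5)@(3, 11): e=[105,-21,0] → .  [on edge]
    (3,5)@(7, 11): e=[65,3,16] → X
    (7,5)@(15, 11): e=[-15,51,48] → .
    (3,6)@(7, 13): e=[47,-3,40] → .
  covered (13 px):
    . . . . . . . . . . . .
    . . . . . . . . . . . .
    . . . . . . . . . . . .
    . . . . . . . X X . . .
    . . . . X X X X . . . .
    . . . X X X X . . . . .
    . . . . X X . . . . . .
    . . . . X . . . . . . .
    . . . . . . . . . . . .
    . . . . . . . . . . . .
    . . . . . . . . . . . .
    . . . . . . . . . . . .
T3:
  2·area = 144
  edge (6, 0)→(22, 2): d=(16,2) right/bottom  bias=-1
  edge (22, 2)→(14, 10): d=(-8,8) right/bottom  bias=-1
  edge (14, 10)→(6, 0): d=(-8,-10) top-left  bias=+0
    (3,0)@(7, 1): e=[14,128,2] → X
    (4,0)@(9, 1): e=[10,112,22] → X
    (5,0)@(11, 1): e=[6,96,42] → X
    (6,0)@(13, 1): e=[2,80,62] → X
    (7,0)@(15, 1): e=[-2,64,82] → .
    (11,0)@(23, 1): e=[-18,0,162] → .  [on edge]
    (3,1)@(7, 3): e=[46,112,-14] → .
    (4,1)@(9, 3): e=[42,96,6] → X
    (7,1)@(15, 3): e=[30,48,66] → X
    (8,1)@(17, 3): e=[26,32,86] → X
    (9,1)@(19, 3): e=[22,16,106] → X
    (10,1)@(21, 3): e=[18,0,126] → .  [on edge]
    (9,2)@(19, 5): e=[54,0,90] → .  [on edge]
    (8,3)@(17, 7): e=[90,0,54] → .  [on edge]
    (7,4)@(15, 9): e=[126,0,18] → .  [on edge]
    (6,5)@(13, 11): e=[162,0,-18] → .  [on edge]
    (5,6)@(11, 13): e=[198,0,-54] → .  [on edge]
    (4,7)@(9, 15): e=[234,0,-90] → .  [on edge]
    (3,8)@(7, 17): e=[270,0,-126] → .  [on edge]
    (2,9)@(5, 19): e=[306,0,-162] → .  [on edge]
    (1,10)@(3, 21): e=[342,0,-198] → .  [on edge]
    (0,11)@(1, 23): e=[378,0,-234] → .  [on edge]
  covered (16 px):
    . . . X X X X . . . . .
    . . . . X X X X X X . .
    . . . . . X X X X . . .
    . . . . . . X X . . . .
    . . . . . . . . . . . .
    . . . . . . . . . . . .
    . . . . . . . . . . . .
    . . . . . . . . . . . .
    . . . . . . . . . . . .
    . . . . . . . . . . . .
    . . . . . . . . . . . .
    . . . . . . . . . . . .

Answer: [[5,4],[5,5]]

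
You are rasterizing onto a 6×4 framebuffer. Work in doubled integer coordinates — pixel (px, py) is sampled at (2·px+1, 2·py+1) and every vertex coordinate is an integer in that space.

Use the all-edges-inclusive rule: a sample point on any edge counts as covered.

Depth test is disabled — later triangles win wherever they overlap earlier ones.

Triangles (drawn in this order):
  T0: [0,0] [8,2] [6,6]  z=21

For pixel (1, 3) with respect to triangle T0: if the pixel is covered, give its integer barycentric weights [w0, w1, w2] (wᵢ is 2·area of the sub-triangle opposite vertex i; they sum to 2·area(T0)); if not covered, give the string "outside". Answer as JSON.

T0:
  2·area = 36
  edge (0, 0)→(8, 2): d=(8,2) inclusive
  edge (8, 2)→(6, 6): d=(-2,4) inclusive
  edge (6, 6)→(0, 0): d=(-6,-6) inclusive
    (0,0)@(1, 1): e=[6,30,0] → #  [on edge]
    (1,0)@(3, 1): e=[2,22,12] → #
    (2,0)@(5, 1): e=[-2,14,24] → ·
    (0,1)@(1, 3): e=[22,26,-12] → ·
    (1,1)@(3, 3): e=[18,18,0] → #  [on edge]
    (2,1)@(5, 3): e=[14,10,12] → #
    (3,1)@(7, 3): e=[10,2,24] → #
    (4,1)@(9, 3): e=[6,-6,36] → ·
    (1,2)@(3, 5): e=[34,14,-12] → ·
    (2,2)@(5, 5): e=[30,6,0] → #  [on edge]
    (3,2)@(7, 5): e=[26,-2,12] → ·
    (2,3)@(5, 7): e=[46,2,-12] → ·
    (3,3)@(7, 7): e=[42,-6,0] → ·  [on edge]
  covered (6 px):
    # # · · · ·
    · # # # · ·
    · · # · · ·
    · · · · · ·

Answer: "outside"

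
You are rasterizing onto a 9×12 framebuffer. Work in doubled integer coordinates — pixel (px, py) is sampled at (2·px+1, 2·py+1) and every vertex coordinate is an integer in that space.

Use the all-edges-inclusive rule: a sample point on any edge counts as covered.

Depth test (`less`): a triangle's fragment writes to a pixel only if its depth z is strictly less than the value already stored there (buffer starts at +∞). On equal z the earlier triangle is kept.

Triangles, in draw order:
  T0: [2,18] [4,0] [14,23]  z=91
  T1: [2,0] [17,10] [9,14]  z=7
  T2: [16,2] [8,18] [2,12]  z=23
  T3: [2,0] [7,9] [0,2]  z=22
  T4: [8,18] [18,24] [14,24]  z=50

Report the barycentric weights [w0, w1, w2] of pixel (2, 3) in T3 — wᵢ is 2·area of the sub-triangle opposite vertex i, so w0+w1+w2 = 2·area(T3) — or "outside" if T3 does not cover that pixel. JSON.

T0:
  2·area = 226
  edge (2, 18)→(4, 0): d=(2,-18) inclusive
  edge (4, 0)→(14, 23): d=(10,23) inclusive
  edge (14, 23)→(2, 18): d=(-12,-5) inclusive
    (2,1)@(5, 3): e=[24,7,195] → X
    (3,1)@(7, 3): e=[60,-39,205] → .
    (2,2)@(5, 5): e=[28,27,171] → X
    (3,2)@(7, 5): e=[64,-19,181] → .
    (2,3)@(5, 7): e=[32,47,147] → X
    (3,3)@(7, 7): e=[68,1,157] → X
    (4,3)@(9, 7): e=[104,-45,167] → .
    (1,4)@(3, 9): e=[0,113,113] → X  [on edge]
    (4,4)@(9, 9): e=[108,-25,143] → .
    (1,5)@(3, 11): e=[4,133,89] → X
    (4,5)@(9, 11): e=[112,-5,119] → .
    (1,6)@(3, 13): e=[8,153,65] → X
  covered (29 px):
    . . . . . . . . .
    . . X . . . . . .
    . . X . . . . . .
    . . X X . . . . .
    . X X X . . . . .
    . X X X . . . . .
    . X X X X . . . .
    . X X X X . . . .
    . X X X X X . . .
    . . X X X X . . .
    . . . . . X X . .
    . . . . . . . . .
T1:
  2·area = 140
  edge (2, 0)→(17, 10): d=(15,10) inclusive
  edge (17, 10)→(9, 14): d=(-8,4) inclusive
  edge (9, 14)→(2, 0): d=(-7,-14) inclusive
    (1,0)@(3, 1): e=[5,128,7] → X
    (2,0)@(5, 1): e=[-15,120,35] → .
    (1,1)@(3, 3): e=[35,112,-7] → .
    (2,1)@(5, 3): e=[15,104,21] → X
    (3,1)@(7, 3): e=[-5,96,49] → .
    (2,2)@(5, 5): e=[45,88,7] → X
    (3,2)@(7, 5): e=[25,80,35] → X
    (4,2)@(9, 5): e=[5,72,63] → X
    (5,2)@(11, 5): e=[-15,64,91] → .
    (2,3)@(5, 7): e=[75,72,-7] → .
    (3,3)@(7, 7): e=[55,64,21] → X
    (5,3)@(11, 7): e=[15,48,77] → X
    (7,5)@(15, 11): e=[35,0,105] → X  [on edge]
    (5,6)@(11, 13): e=[105,0,35] → X  [on edge]
    (3,7)@(7, 15): e=[175,0,-35] → .  [on edge]
    (1,8)@(3, 17): e=[245,0,-105] → .  [on edge]
  covered (19 px):
    . X . . . . . . .
    . . X . . . . . .
    . . X X X . . . .
    . . . X X X . . .
    . . . X X X X X .
    . . . . X X X X .
    . . . . X X . . .
    . . . . . . . . .
    . . . . . . . . .
    . . . . . . . . .
    . . . . . . . . .
    . . . . . . . . .
T2:
  2·area = 144
  edge (16, 2)→(8, 18): d=(-8,16) inclusive
  edge (8, 18)→(2, 12): d=(-6,-6) inclusive
  edge (2, 12)→(16, 2): d=(14,-10) inclusive
    (7,1)@(15, 3): e=[8,132,4] → X
    (8,1)@(17, 3): e=[-24,144,24] → .
    (6,2)@(13, 5): e=[24,108,12] → X
    (7,2)@(15, 5): e=[-8,120,32] → .
    (4,3)@(9, 7): e=[72,72,0] → X  [on edge]
    (5,3)@(11, 7): e=[40,84,20] → X
    (7,3)@(15, 7): e=[-24,108,60] → .
    (3,4)@(7, 9): e=[88,48,8] → X
    (6,4)@(13, 9): e=[-8,84,68] → .
    (0,5)@(1, 11): e=[168,0,-24] → .  [on edge]
    (2,5)@(5, 11): e=[104,24,16] → X
    (6,5)@(13, 11): e=[-24,72,96] → .
    (1,6)@(3, 13): e=[120,0,24] → X  [on edge]
    (2,7)@(5, 15): e=[72,0,72] → X  [on edge]
    (3,8)@(7, 17): e=[24,0,120] → X  [on edge]
    (4,9)@(9, 19): e=[-24,0,168] → .  [on edge]
    (5,10)@(11, 21): e=[-72,0,216] → .  [on edge]
    (6,11)@(13, 23): e=[-120,0,264] → .  [on edge]
  covered (20 px):
    . . . . . . . . .
    . . . . . . . X .
    . . . . . . X . .
    . . . . X X X . .
    . . . X X X . . .
    . . X X X X . . .
    . X X X X . . . .
    . . X X X . . . .
    . . . X . . . . .
    . . . . . . . . .
    . . . . . . . . .
    . . . . . . . . .
T3:
  2·area = 28
  edge (2, 0)→(7, 9): d=(5,9) inclusive
  edge (7, 9)→(0, 2): d=(-7,-7) inclusive
  edge (0, 2)→(2, 0): d=(2,-2) inclusive
    (0,0)@(1, 1): e=[14,14,0] → X  [on edge]
    (1,0)@(3, 1): e=[-4,28,4] → .
    (0,1)@(1, 3): e=[24,0,4] → X  [on edge]
    (1,1)@(3, 3): e=[6,14,8] → X
    (2,1)@(5, 3): e=[-12,28,12] → .
    (0,2)@(1, 5): e=[34,-14,8] → .
    (1,2)@(3, 5): e=[16,0,12] → X  [on edge]
    (2,2)@(5, 5): e=[-2,14,16] → .
    (1,3)@(3, 7): e=[26,-14,16] → .
    (2,3)@(5, 7): e=[8,0,20] → X  [on edge]
    (3,3)@(7, 7): e=[-10,14,24] → .
    (2,4)@(5, 9): e=[18,-14,24] → .
    (3,4)@(7, 9): e=[0,0,28] → X  [on edge]
    (4,5)@(9, 11): e=[-8,0,36] → .  [on edge]
    (5,6)@(11, 13): e=[-16,0,44] → .  [on edge]
    (6,7)@(13, 15): e=[-24,0,52] → .  [on edge]
    (7,8)@(15, 17): e=[-32,0,60] → .  [on edge]
    (8,9)@(17, 19): e=[-40,0,68] → .  [on edge]
  covered (6 px):
    X . . . . . . . .
    X X . . . . . . .
    . X . . . . . . .
    . . X . . . . . .
    . . . X . . . . .
    . . . . . . . . .
    . . . . . . . . .
    . . . . . . . . .
    . . . . . . . . .
    . . . . . . . . .
    . . . . . . . . .
    . . . . . . . . .
T4:
  2·area = 24
  edge (8, 18)→(18, 24): d=(10,6) inclusive
  edge (18, 24)→(14, 24): d=(-4,0) inclusive
  edge (14, 24)→(8, 18): d=(-6,-6) inclusive
    (0,5)@(1, 11): e=[-28,52,0] → .  [on edge]
    (1,6)@(3, 13): e=[-20,44,0] → .  [on edge]
    (1,7)@(3, 15): e=[0,36,-12] → .  [on edge]
    (2,7)@(5, 15): e=[-12,36,0] → .  [on edge]
    (3,8)@(7, 17): e=[-4,28,0] → .  [on edge]
    (4,9)@(9, 19): e=[4,20,0] → X  [on edge]
    (5,9)@(11, 19): e=[-8,20,12] → .
    (4,10)@(9, 21): e=[24,12,-12] → .
    (5,10)@(11, 21): e=[12,12,0] → X  [on edge]
    (6,10)@(13, 21): e=[0,12,12] → X  [on edge]
    (7,10)@(15, 21): e=[-12,12,24] → .
    (5,11)@(11, 23): e=[32,4,-12] → .
    (6,11)@(13, 23): e=[20,4,0] → X  [on edge]
  covered (5 px):
    . . . . . . . . .
    . . . . . . . . .
    . . . . . . . . .
    . . . . . . . . .
    . . . . . . . . .
    . . . . . . . . .
    . . . . . . . . .
    . . . . . . . . .
    . . . . . . . . .
    . . . . X . . . .
    . . . . . X X . .
    . . . . . . X X .

Final: [0,20,8]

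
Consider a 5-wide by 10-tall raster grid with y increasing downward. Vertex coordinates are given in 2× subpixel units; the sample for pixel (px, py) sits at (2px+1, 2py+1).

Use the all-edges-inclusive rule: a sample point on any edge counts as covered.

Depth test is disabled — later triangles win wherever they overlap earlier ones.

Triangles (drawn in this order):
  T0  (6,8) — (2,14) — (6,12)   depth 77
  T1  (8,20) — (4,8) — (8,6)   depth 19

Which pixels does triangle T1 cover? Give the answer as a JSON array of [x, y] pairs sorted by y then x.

T0:
  2·area = 16  (B↔C swapped to make it positive)
  edge (6, 8)→(6, 12): d=(0,4) inclusive
  edge (6, 12)→(2, 14): d=(-4,2) inclusive
  edge (2, 14)→(6, 8): d=(4,-6) inclusive
    (2,5)@(5, 11): e=[4,6,6] → X
    (3,5)@(7, 11): e=[-4,2,18] → .
    (1,6)@(3, 13): e=[12,2,2] → X
    (2,6)@(5, 13): e=[4,-2,14] → .
    (1,7)@(3, 15): e=[12,-6,10] → .
  covered (2 px):
    . . . . .
    . . . . .
    . . . . .
    . . . . .
    . . . . .
    . . X . .
    . X . . .
    . . . . .
    . . . . .
    . . . . .
T1:
  2·area = 56
  edge (8, 20)→(4, 8): d=(-4,-12) inclusive
  edge (4, 8)→(8, 6): d=(4,-2) inclusive
  edge (8, 6)→(8, 20): d=(0,14) inclusive
    (1,2)@(3, 5): e=[0,-14,70] → .  [on edge]
    (3,3)@(7, 7): e=[40,2,14] → X
    (4,3)@(9, 7): e=[64,6,-14] → .
    (2,4)@(5, 9): e=[8,6,42] → X
    (4,4)@(9, 9): e=[56,14,-14] → .
    (2,5)@(5, 11): e=[0,14,42] → X  [on edge]
    (4,5)@(9, 11): e=[48,22,-14] → .
    (2,6)@(5, 13): e=[-8,22,42] → .
    (3,6)@(7, 13): e=[16,26,14] → X
    (4,6)@(9, 13): e=[40,30,-14] → .
    (3,7)@(7, 15): e=[8,34,14] → X
    (4,7)@(9, 15): e=[32,38,-14] → .
    (3,8)@(7, 17): e=[0,42,14] → X  [on edge]
  covered (8 px):
    . . . . .
    . . . . .
    . . . . .
    . . . X .
    . . X X .
    . . X X .
    . . . X .
    . . . X .
    . . . X .
    . . . . .

Final: [[3,3],[2,4],[3,4],[2,5],[3,5],[3,6],[3,7],[3,8]]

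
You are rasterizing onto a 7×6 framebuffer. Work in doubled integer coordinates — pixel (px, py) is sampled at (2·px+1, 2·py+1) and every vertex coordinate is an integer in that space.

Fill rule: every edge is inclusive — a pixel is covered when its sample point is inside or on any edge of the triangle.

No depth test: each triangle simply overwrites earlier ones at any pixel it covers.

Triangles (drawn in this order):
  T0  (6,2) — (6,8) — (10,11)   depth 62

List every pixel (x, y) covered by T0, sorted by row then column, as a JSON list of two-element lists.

T0:
  2·area = 24  (B↔C swapped to make it positive)
  edge (6, 2)→(10, 11): d=(4,9) inclusive
  edge (10, 11)→(6, 8): d=(-4,-3) inclusive
  edge (6, 8)→(6, 2): d=(0,-6) inclusive
    (3,2)@(7, 5): e=[3,15,6] → █
    (4,2)@(9, 5): e=[-15,21,18] → ·
    (3,3)@(7, 7): e=[11,7,6] → █
    (4,3)@(9, 7): e=[-7,13,18] → ·
    (3,4)@(7, 9): e=[19,-1,6] → ·
    (4,4)@(9, 9): e=[1,5,18] → █
    (5,4)@(11, 9): e=[-17,11,30] → ·
    (4,5)@(9, 11): e=[9,-3,18] → ·
  covered (3 px):
    · · · · · · ·
    · · · · · · ·
    · · · █ · · ·
    · · · █ · · ·
    · · · · █ · ·
    · · · · · · ·

Answer: [[3,2],[3,3],[4,4]]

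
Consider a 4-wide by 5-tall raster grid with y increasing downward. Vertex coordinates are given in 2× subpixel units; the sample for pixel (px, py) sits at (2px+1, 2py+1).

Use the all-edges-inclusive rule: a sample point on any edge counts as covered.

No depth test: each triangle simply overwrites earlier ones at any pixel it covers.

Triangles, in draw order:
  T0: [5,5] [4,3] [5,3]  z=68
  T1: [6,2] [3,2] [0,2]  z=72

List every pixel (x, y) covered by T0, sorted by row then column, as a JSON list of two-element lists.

T0:
  2·area = 2
  edge (5, 5)→(4, 3): d=(-1,-2) inclusive
  edge (4, 3)→(5, 3): d=(1,0) inclusive
  edge (5, 3)→(5, 5): d=(0,2) inclusive
    (1,0)@(3, 1): e=[0,-2,4] → ·  [on edge]
    (2,0)@(5, 1): e=[4,-2,0] → ·  [on edge]
    (0,1)@(1, 3): e=[-6,0,8] → ·  [on edge]
    (1,1)@(3, 3): e=[-2,0,4] → ·  [on edge]
    (2,1)@(5, 3): e=[2,0,0] → #  [on edge]
    (3,1)@(7, 3): e=[6,0,-4] → ·  [on edge]
    (2,2)@(5, 5): e=[0,2,0] → #  [on edge]
    (3,2)@(7, 5): e=[4,2,-4] → ·
    (2,3)@(5, 7): e=[-2,4,0] → ·  [on edge]
    (2,4)@(5, 9): e=[-4,6,0] → ·  [on edge]
    (3,4)@(7, 9): e=[0,6,-4] → ·  [on edge]
  covered (2 px):
    · · · ·
    · · # ·
    · · # ·
    · · · ·
    · · · ·
T1:
  degenerate (2·area = 0) — covers nothing

Result: [[2,1],[2,2]]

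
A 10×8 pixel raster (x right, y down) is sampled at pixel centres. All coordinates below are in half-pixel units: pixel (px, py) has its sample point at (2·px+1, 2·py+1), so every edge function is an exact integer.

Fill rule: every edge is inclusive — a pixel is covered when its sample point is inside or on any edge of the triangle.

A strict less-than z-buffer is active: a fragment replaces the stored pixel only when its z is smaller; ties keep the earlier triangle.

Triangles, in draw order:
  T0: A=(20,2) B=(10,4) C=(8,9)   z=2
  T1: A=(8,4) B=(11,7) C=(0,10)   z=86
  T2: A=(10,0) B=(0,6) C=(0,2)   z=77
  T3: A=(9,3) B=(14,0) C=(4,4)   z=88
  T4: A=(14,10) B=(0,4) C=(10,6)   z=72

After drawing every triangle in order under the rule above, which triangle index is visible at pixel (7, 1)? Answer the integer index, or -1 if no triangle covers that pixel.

T0:
  2·area = 46  (B↔C swapped to make it positive)
  edge (20, 2)→(8, 9): d=(-12,7) inclusive
  edge (8, 9)→(10, 4): d=(2,-5) inclusive
  edge (10, 4)→(20, 2): d=(10,-2) inclusive
    (7,1)@(15, 3): e=[23,23,0] → █  [on edge]
    (8,1)@(17, 3): e=[9,33,4] → █
    (9,1)@(19, 3): e=[-5,43,8] → ·
    (2,2)@(5, 5): e=[69,-23,0] → ·  [on edge]
    (5,2)@(11, 5): e=[27,7,12] → █
    (6,2)@(13, 5): e=[13,17,16] → █
    (7,2)@(15, 5): e=[-1,27,20] → ·
    (8,2)@(17, 5): e=[-15,37,24] → ·
    (4,3)@(9, 7): e=[17,1,28] → █
    (6,3)@(13, 7): e=[-11,21,36] → ·
    (4,4)@(9, 9): e=[-7,5,48] → ·
    (5,4)@(11, 9): e=[-21,15,52] → ·
  covered (6 px):
    · · · · · · · · · ·
    · · · · · · · █ █ ·
    · · · · · █ █ · · ·
    · · · · █ █ · · · ·
    · · · · · · · · · ·
    · · · · · · · · · ·
    · · · · · · · · · ·
    · · · · · · · · · ·
T1:
  2·area = 42
  edge (8, 4)→(11, 7): d=(3,3) inclusive
  edge (11, 7)→(0, 10): d=(-11,3) inclusive
  edge (0, 10)→(8, 4): d=(8,-6) inclusive
    (2,0)@(5, 1): e=[0,84,-42] → ·  [on edge]
    (3,1)@(7, 3): e=[0,56,-14] → ·  [on edge]
    (3,2)@(7, 5): e=[6,34,2] → █
    (4,2)@(9, 5): e=[0,28,14] → █  [on edge]
    (5,2)@(11, 5): e=[-6,22,26] → ·
    (2,3)@(5, 7): e=[18,18,6] → █
    (5,3)@(11, 7): e=[0,0,42] → █  [on edge]
    (6,3)@(13, 7): e=[-6,-6,54] → ·
    (1,4)@(3, 9): e=[30,2,10] → █
    (2,4)@(5, 9): e=[24,-4,22] → ·
    (3,4)@(7, 9): e=[18,-10,34] → ·
    (4,4)@(9, 9): e=[12,-16,46] → ·
    (6,4)@(13, 9): e=[0,-28,70] → ·  [on edge]
    (7,5)@(15, 11): e=[0,-56,98] → ·  [on edge]
    (8,6)@(17, 13): e=[0,-84,126] → ·  [on edge]
    (9,7)@(19, 15): e=[0,-112,154] → ·  [on edge]
  covered (7 px):
    · · · · · · · · · ·
    · · · · · · · · · ·
    · · · █ █ · · · · ·
    · · █ █ █ █ · · · ·
    · █ · · · · · · · ·
    · · · · · · · · · ·
    · · · · · · · · · ·
    · · · · · · · · · ·
T2:
  2·area = 40
  edge (10, 0)→(0, 6): d=(-10,6) inclusive
  edge (0, 6)→(0, 2): d=(0,-4) inclusive
  edge (0, 2)→(10, 0): d=(10,-2) inclusive
    (2,0)@(5, 1): e=[20,20,0] → █  [on edge]
    (3,0)@(7, 1): e=[8,28,4] → █
    (4,0)@(9, 1): e=[-4,36,8] → ·
    (0,1)@(1, 3): e=[24,4,12] → █
    (1,1)@(3, 3): e=[12,12,16] → █
    (2,1)@(5, 3): e=[0,20,20] → █  [on edge]
    (3,1)@(7, 3): e=[-12,28,24] → ·
    (0,2)@(1, 5): e=[4,4,32] → █
    (1,2)@(3, 5): e=[-8,12,36] → ·
    (2,2)@(5, 5): e=[-20,20,40] → ·
    (0,3)@(1, 7): e=[-16,4,52] → ·
  covered (6 px):
    · · █ █ · · · · · ·
    █ █ █ · · · · · · ·
    █ · · · · · · · · ·
    · · · · · · · · · ·
    · · · · · · · · · ·
    · · · · · · · · · ·
    · · · · · · · · · ·
    · · · · · · · · · ·
T3:
  2·area = 10  (B↔C swapped to make it positive)
  edge (9, 3)→(4, 4): d=(-5,1) inclusive
  edge (4, 4)→(14, 0): d=(10,-4) inclusive
  edge (14, 0)→(9, 3): d=(-5,3) inclusive
    (9,0)@(19, 1): e=[0,30,-20] → ·  [on edge]
    (3,1)@(7, 3): e=[2,2,6] → █
    (4,1)@(9, 3): e=[0,10,0] → █  [on edge]
    (5,1)@(11, 3): e=[-2,18,-6] → ·
    (3,2)@(7, 5): e=[-8,22,-4] → ·
    (4,2)@(9, 5): e=[-10,30,-10] → ·
  covered (2 px):
    · · · · · · · · · ·
    · · · █ █ · · · · ·
    · · · · · · · · · ·
    · · · · · · · · · ·
    · · · · · · · · · ·
    · · · · · · · · · ·
    · · · · · · · · · ·
    · · · · · · · · · ·
T4:
  2·area = 32
  edge (14, 10)→(0, 4): d=(-14,-6) inclusive
  edge (0, 4)→(10, 6): d=(10,2) inclusive
  edge (10, 6)→(14, 10): d=(4,4) inclusive
    (2,0)@(5, 1): e=[72,-40,0] → ·  [on edge]
    (3,1)@(7, 3): e=[56,-24,0] → ·  [on edge]
    (1,2)@(3, 5): e=[4,4,24] → █
    (2,2)@(5, 5): e=[16,0,16] → █  [on edge]
    (3,2)@(7, 5): e=[28,-4,8] → ·
    (4,2)@(9, 5): e=[40,-8,0] → ·  [on edge]
    (1,3)@(3, 7): e=[-24,24,32] → ·
    (2,3)@(5, 7): e=[-12,20,24] → ·
    (3,3)@(7, 7): e=[0,16,16] → █  [on edge]
    (4,3)@(9, 7): e=[12,12,8] → █
    (5,3)@(11, 7): e=[24,8,0] → █  [on edge]
    (6,3)@(13, 7): e=[36,4,-8] → ·
    (7,3)@(15, 7): e=[48,0,-16] → ·  [on edge]
    (6,4)@(13, 9): e=[8,24,0] → █  [on edge]
    (7,5)@(15, 11): e=[-8,40,0] → ·  [on edge]
    (8,6)@(17, 13): e=[-24,56,0] → ·  [on edge]
    (9,7)@(19, 15): e=[-40,72,0] → ·  [on edge]
  covered (6 px):
    · · · · · · · · · ·
    · · · · · · · · · ·
    · █ █ · · · · · · ·
    · · · █ █ █ · · · ·
    · · · · · · █ · · ·
    · · · · · · · · · ·
    · · · · · · · · · ·
    · · · · · · · · · ·

Z-buffer (winner per pixel, '.' = empty):
  . . 2 2 . . . . . .
  2 2 2 3 3 . . 0 0 .
  2 4 4 1 1 0 0 . . .
  . . 1 4 0 0 . . . .
  . 1 . . . . 4 . . .
  . . . . . . . . . .
  . . . . . . . . . .
  . . . . . . . . . .

Answer: 0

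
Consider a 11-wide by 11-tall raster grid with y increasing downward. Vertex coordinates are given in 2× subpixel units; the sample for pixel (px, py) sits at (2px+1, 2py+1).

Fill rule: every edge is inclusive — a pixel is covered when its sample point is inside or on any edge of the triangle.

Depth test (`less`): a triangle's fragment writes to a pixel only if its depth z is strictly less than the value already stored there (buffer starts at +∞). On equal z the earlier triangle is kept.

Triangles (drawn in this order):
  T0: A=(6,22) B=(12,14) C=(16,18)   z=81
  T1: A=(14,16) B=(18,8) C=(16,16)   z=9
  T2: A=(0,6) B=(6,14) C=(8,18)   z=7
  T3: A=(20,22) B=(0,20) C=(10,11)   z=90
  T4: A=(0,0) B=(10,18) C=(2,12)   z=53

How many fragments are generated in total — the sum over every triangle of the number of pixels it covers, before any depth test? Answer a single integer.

T0:
  2·area = 56
  edge (6, 22)→(12, 14): d=(6,-8) inclusive
  edge (12, 14)→(16, 18): d=(4,4) inclusive
  edge (16, 18)→(6, 22): d=(-10,4) inclusive
    (0,1)@(1, 3): e=[-154,0,210] → ·  [on edge]
    (1,2)@(3, 5): e=[-126,0,182] → ·  [on edge]
    (2,3)@(5, 7): e=[-98,0,154] → ·  [on edge]
    (3,4)@(7, 9): e=[-70,0,126] → ·  [on edge]
    (4,5)@(9, 11): e=[-42,0,98] → ·  [on edge]
    (5,6)@(11, 13): e=[-14,0,70] → ·  [on edge]
    (6,7)@(13, 15): e=[14,0,42] → █  [on edge]
    (7,7)@(15, 15): e=[30,-8,34] → ·
    (5,8)@(11, 17): e=[10,16,30] → █
    (7,8)@(15, 17): e=[42,0,14] → █  [on edge]
    (8,8)@(17, 17): e=[58,-8,6] → ·
    (4,9)@(9, 19): e=[6,32,18] → █
    (8,9)@(17, 19): e=[70,0,-14] → ·  [on edge]
    (9,10)@(19, 21): e=[98,0,-42] → ·  [on edge]
  covered (8 px):
    · · · · · · · · · · ·
    · · · · · · · · · · ·
    · · · · · · · · · · ·
    · · · · · · · · · · ·
    · · · · · · · · · · ·
    · · · · · · · · · · ·
    · · · · · · · · · · ·
    · · · · · · █ · · · ·
    · · · · · █ █ █ · · ·
    · · · · █ █ █ · · · ·
    · · · █ · · · · · · ·
T1:
  2·area = 16
  edge (14, 16)→(18, 8): d=(4,-8) inclusive
  edge (18, 8)→(16, 16): d=(-2,8) inclusive
  edge (16, 16)→(14, 16): d=(-2,0) inclusive
    (8,5)@(17, 11): e=[4,2,10] → █
    (9,5)@(19, 11): e=[20,-14,10] → ·
    (8,6)@(17, 13): e=[12,-2,6] → ·
    (7,7)@(15, 15): e=[4,10,2] → █
    (8,7)@(17, 15): e=[20,-6,2] → ·
    (7,8)@(15, 17): e=[12,6,-2] → ·
  covered (2 px):
    · · · · · · · · · · ·
    · · · · · · · · · · ·
    · · · · · · · · · · ·
    · · · · · · · · · · ·
    · · · · · · · · · · ·
    · · · · · · · · █ · ·
    · · · · · · · · · · ·
    · · · · · · · █ · · ·
    · · · · · · · · · · ·
    · · · · · · · · · · ·
    · · · · · · · · · · ·
T2:
  2·area = 8
  edge (0, 6)→(6, 14): d=(6,8) inclusive
  edge (6, 14)→(8, 18): d=(2,4) inclusive
  edge (8, 18)→(0, 6): d=(-8,-12) inclusive
    (2,6)@(5, 13): e=[2,2,4] → █
    (3,6)@(7, 13): e=[-14,-6,28] → ·
    (2,7)@(5, 15): e=[14,6,-12] → ·
  covered (1 px):
    · · · · · · · · · · ·
    · · · · · · · · · · ·
    · · · · · · · · · · ·
    · · · · · · · · · · ·
    · · · · · · · · · · ·
    · · · · · · · · · · ·
    · · █ · · · · · · · ·
    · · · · · · · · · · ·
    · · · · · · · · · · ·
    · · · · · · · · · · ·
    · · · · · · · · · · ·
T3:
  2·area = 200
  edge (20, 22)→(0, 20): d=(-20,-2) inclusive
  edge (0, 20)→(10, 11): d=(10,-9) inclusive
  edge (10, 11)→(20, 22): d=(10,11) inclusive
    (4,6)@(9, 13): e=[158,11,31] → █
    (5,6)@(11, 13): e=[162,29,9] → █
    (6,6)@(13, 13): e=[166,47,-13] → ·
    (3,7)@(7, 15): e=[114,13,73] → █
    (6,7)@(13, 15): e=[126,67,7] → █
    (7,7)@(15, 15): e=[130,85,-15] → ·
    (2,8)@(5, 17): e=[70,15,115] → █
    (7,8)@(15, 17): e=[90,105,5] → █
    (8,8)@(17, 17): e=[94,123,-17] → ·
    (1,9)@(3, 19): e=[26,17,157] → █
    (8,9)@(17, 19): e=[54,143,3] → █
    (9,9)@(19, 19): e=[58,161,-19] → ·
  covered (25 px):
    · · · · · · · · · · ·
    · · · · · · · · · · ·
    · · · · · · · · · · ·
    · · · · · · · · · · ·
    · · · · · · · · · · ·
    · · · · · · · · · · ·
    · · · · █ █ · · · · ·
    · · · █ █ █ █ · · · ·
    · · █ █ █ █ █ █ · · ·
    · █ █ █ █ █ █ █ █ · ·
    · · · · · █ █ █ █ █ ·
T4:
  2·area = 84
  edge (0, 0)→(10, 18): d=(10,18) inclusive
  edge (10, 18)→(2, 12): d=(-8,-6) inclusive
  edge (2, 12)→(0, 0): d=(-2,-12) inclusive
    (0,1)@(1, 3): e=[12,66,6] → █
    (1,1)@(3, 3): e=[-24,78,30] → ·
    (0,2)@(1, 5): e=[32,50,2] → █
    (1,2)@(3, 5): e=[-4,62,26] → ·
    (0,3)@(1, 7): e=[52,34,-2] → ·
    (1,3)@(3, 7): e=[16,46,22] → █
    (2,3)@(5, 7): e=[-20,58,46] → ·
    (1,4)@(3, 9): e=[36,30,18] → █
    (2,4)@(5, 9): e=[0,42,42] → █  [on edge]
    (3,4)@(7, 9): e=[-36,54,66] → ·
    (1,5)@(3, 11): e=[56,14,14] → █
    (3,5)@(7, 11): e=[-16,38,62] → ·
  covered (11 px):
    · · · · · · · · · · ·
    █ · · · · · · · · · ·
    █ · · · · · · · · · ·
    · █ · · · · · · · · ·
    · █ █ · · · · · · · ·
    · █ █ · · · · · · · ·
    · · █ █ · · · · · · ·
    · · · █ · · · · · · ·
    · · · · █ · · · · · ·
    · · · · · · · · · · ·
    · · · · · · · · · · ·

Result: 47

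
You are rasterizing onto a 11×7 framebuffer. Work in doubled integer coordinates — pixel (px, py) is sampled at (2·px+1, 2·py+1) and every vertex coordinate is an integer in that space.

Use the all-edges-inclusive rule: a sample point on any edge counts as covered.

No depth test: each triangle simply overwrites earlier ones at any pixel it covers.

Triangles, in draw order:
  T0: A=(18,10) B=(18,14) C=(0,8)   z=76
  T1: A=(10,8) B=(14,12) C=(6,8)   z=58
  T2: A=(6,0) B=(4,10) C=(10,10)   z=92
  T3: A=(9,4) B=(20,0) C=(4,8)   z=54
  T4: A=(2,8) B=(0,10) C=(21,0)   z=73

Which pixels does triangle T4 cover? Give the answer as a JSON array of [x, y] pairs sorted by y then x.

T0:
  2·area = 72
  edge (18, 10)→(18, 14): d=(0,4) inclusive
  edge (18, 14)→(0, 8): d=(-18,-6) inclusive
  edge (0, 8)→(18, 10): d=(18,2) inclusive
    (1,4)@(3, 9): e=[60,0,12] → █  [on edge]
    (2,4)@(5, 9): e=[52,12,8] → █
    (3,4)@(7, 9): e=[44,24,4] → █
    (4,4)@(9, 9): e=[36,36,0] → █  [on edge]
    (5,4)@(11, 9): e=[28,48,-4] → ·
    (1,5)@(3, 11): e=[60,-36,48] → ·
    (2,5)@(5, 11): e=[52,-24,44] → ·
    (3,5)@(7, 11): e=[44,-12,40] → ·
    (4,5)@(9, 11): e=[36,0,36] → █  [on edge]
    (5,5)@(11, 11): e=[28,12,32] → █
    (6,5)@(13, 11): e=[20,24,28] → █
    (7,5)@(15, 11): e=[12,36,24] → █
    (7,6)@(15, 13): e=[12,0,60] → █  [on edge]
  covered (11 px):
    · · · · · · · · · · ·
    · · · · · · · · · · ·
    · · · · · · · · · · ·
    · · · · · · · · · · ·
    · █ █ █ █ · · · · · ·
    · · · · █ █ █ █ █ · ·
    · · · · · · · █ █ · ·
T1:
  2·area = 16
  edge (10, 8)→(14, 12): d=(4,4) inclusive
  edge (14, 12)→(6, 8): d=(-8,-4) inclusive
  edge (6, 8)→(10, 8): d=(4,0) inclusive
    (1,0)@(3, 1): e=[0,44,-28] → ·  [on edge]
    (2,1)@(5, 3): e=[0,36,-20] → ·  [on edge]
    (3,2)@(7, 5): e=[0,28,-12] → ·  [on edge]
    (4,3)@(9, 7): e=[0,20,-4] → ·  [on edge]
    (4,4)@(9, 9): e=[8,4,4] → █
    (5,4)@(11, 9): e=[0,12,4] → █  [on edge]
    (6,4)@(13, 9): e=[-8,20,4] → ·
    (4,5)@(9, 11): e=[16,-12,12] → ·
    (5,5)@(11, 11): e=[8,-4,12] → ·
    (6,5)@(13, 11): e=[0,4,12] → █  [on edge]
    (7,5)@(15, 11): e=[-8,12,12] → ·
    (6,6)@(13, 13): e=[8,-12,20] → ·
    (7,6)@(15, 13): e=[0,-4,20] → ·  [on edge]
  covered (3 px):
    · · · · · · · · · · ·
    · · · · · · · · · · ·
    · · · · · · · · · · ·
    · · · · · · · · · · ·
    · · · · █ █ · · · · ·
    · · · · · · █ · · · ·
    · · · · · · · · · · ·
T2:
  2·area = 60  (B↔C swapped to make it positive)
  edge (6, 0)→(10, 10): d=(4,10) inclusive
  edge (10, 10)→(4, 10): d=(-6,0) inclusive
  edge (4, 10)→(6, 0): d=(2,-10) inclusive
    (3,1)@(7, 3): e=[2,42,16] → █
    (4,1)@(9, 3): e=[-18,42,36] → ·
    (2,2)@(5, 5): e=[30,30,0] → █  [on edge]
    (4,2)@(9, 5): e=[-10,30,40] → ·
    (2,3)@(5, 7): e=[38,18,4] → █
    (4,3)@(9, 7): e=[-2,18,44] → ·
    (2,4)@(5, 9): e=[46,6,8] → █
    (4,4)@(9, 9): e=[6,6,48] → █
    (5,4)@(11, 9): e=[-14,6,68] → ·
    (2,5)@(5, 11): e=[54,-6,12] → ·
    (3,5)@(7, 11): e=[34,-6,32] → ·
    (4,5)@(9, 11): e=[14,-6,52] → ·
  covered (8 px):
    · · · · · · · · · · ·
    · · · █ · · · · · · ·
    · · █ █ · · · · · · ·
    · · █ █ · · · · · · ·
    · · █ █ █ · · · · · ·
    · · · · · · · · · · ·
    · · · · · · · · · · ·
T3:
  2·area = 24
  edge (9, 4)→(20, 0): d=(11,-4) inclusive
  edge (20, 0)→(4, 8): d=(-16,8) inclusive
  edge (4, 8)→(9, 4): d=(5,-4) inclusive
    (6,1)@(13, 3): e=[5,8,11] → █
    (7,1)@(15, 3): e=[13,-8,19] → ·
    (4,2)@(9, 5): e=[11,8,5] → █
    (5,2)@(11, 5): e=[19,-8,13] → ·
    (6,2)@(13, 5): e=[27,-24,21] → ·
    (4,3)@(9, 7): e=[33,-24,15] → ·
  covered (2 px):
    · · · · · · · · · · ·
    · · · · · · █ · · · ·
    · · · · █ · · · · · ·
    · · · · · · · · · · ·
    · · · · · · · · · · ·
    · · · · · · · · · · ·
    · · · · · · · · · · ·
T4:
  2·area = 22  (B↔C swapped to make it positive)
  edge (2, 8)→(21, 0): d=(19,-8) inclusive
  edge (21, 0)→(0, 10): d=(-21,10) inclusive
  edge (0, 10)→(2, 8): d=(2,-2) inclusive
    (4,0)@(9, 1): e=[-77,99,0] → ·  [on edge]
    (3,1)@(7, 3): e=[-55,77,0] → ·  [on edge]
    (2,2)@(5, 5): e=[-33,55,0] → ·  [on edge]
    (1,3)@(3, 7): e=[-11,33,0] → ·  [on edge]
    (2,3)@(5, 7): e=[5,13,4] → █
    (3,3)@(7, 7): e=[21,-7,8] → ·
    (0,4)@(1, 9): e=[11,11,0] → █  [on edge]
    (1,4)@(3, 9): e=[27,-9,4] → ·
    (2,4)@(5, 9): e=[43,-29,8] → ·
    (0,5)@(1, 11): e=[49,-31,4] → ·
  covered (2 px):
    · · · · · · · · · · ·
    · · · · · · · · · · ·
    · · · · · · · · · · ·
    · · █ · · · · · · · ·
    █ · · · · · · · · · ·
    · · · · · · · · · · ·
    · · · · · · · · · · ·

Result: [[2,3],[0,4]]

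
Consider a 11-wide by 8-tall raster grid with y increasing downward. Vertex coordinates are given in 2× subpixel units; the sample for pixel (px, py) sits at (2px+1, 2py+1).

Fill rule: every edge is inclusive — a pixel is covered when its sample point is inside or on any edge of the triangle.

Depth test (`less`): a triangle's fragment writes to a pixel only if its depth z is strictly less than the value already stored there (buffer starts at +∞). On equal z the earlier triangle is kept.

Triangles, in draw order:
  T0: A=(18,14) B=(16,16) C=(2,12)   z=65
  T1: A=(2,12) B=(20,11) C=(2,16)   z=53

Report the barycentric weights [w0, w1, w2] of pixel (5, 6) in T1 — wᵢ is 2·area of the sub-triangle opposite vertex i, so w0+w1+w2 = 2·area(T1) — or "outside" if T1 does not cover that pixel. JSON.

T0:
  2·area = 36
  edge (18, 14)→(16, 16): d=(-2,2) inclusive
  edge (16, 16)→(2, 12): d=(-14,-4) inclusive
  edge (2, 12)→(18, 14): d=(16,2) inclusive
    (10,5)@(21, 11): e=[0,90,-54] → ·  [on edge]
    (3,6)@(7, 13): e=[24,6,6] → #
    (4,6)@(9, 13): e=[20,14,2] → #
    (5,6)@(11, 13): e=[16,22,-2] → ·
    (9,6)@(19, 13): e=[0,54,-18] → ·  [on edge]
    (3,7)@(7, 15): e=[20,-22,38] → ·
    (4,7)@(9, 15): e=[16,-14,34] → ·
    (6,7)@(13, 15): e=[8,2,26] → #
    (7,7)@(15, 15): e=[4,10,22] → #
    (8,7)@(17, 15): e=[0,18,18] → #  [on edge]
    (9,7)@(19, 15): e=[-4,26,14] → ·
  covered (5 px):
    · · · · · · · · · · ·
    · · · · · · · · · · ·
    · · · · · · · · · · ·
    · · · · · · · · · · ·
    · · · · · · · · · · ·
    · · · · · · · · · · ·
    · · · # # · · · · · ·
    · · · · · · # # # · ·
T1:
  2·area = 72
  edge (2, 12)→(20, 11): d=(18,-1) inclusive
  edge (20, 11)→(2, 16): d=(-18,5) inclusive
  edge (2, 16)→(2, 12): d=(0,-4) inclusive
    (1,6)@(3, 13): e=[19,49,4] → #
    (2,6)@(5, 13): e=[21,39,12] → #
    (3,6)@(7, 13): e=[23,29,20] → #
    (4,6)@(9, 13): e=[25,19,28] → #
    (5,6)@(11, 13): e=[27,9,36] → #
    (6,6)@(13, 13): e=[29,-1,44] → ·
    (1,7)@(3, 15): e=[55,13,4] → #
    (3,7)@(7, 15): e=[59,-7,20] → ·
    (4,7)@(9, 15): e=[61,-17,28] → ·
    (5,7)@(11, 15): e=[63,-27,36] → ·
  covered (7 px):
    · · · · · · · · · · ·
    · · · · · · · · · · ·
    · · · · · · · · · · ·
    · · · · · · · · · · ·
    · · · · · · · · · · ·
    · · · · · · · · · · ·
    · # # # # # · · · · ·
    · # # · · · · · · · ·

Final: [9,36,27]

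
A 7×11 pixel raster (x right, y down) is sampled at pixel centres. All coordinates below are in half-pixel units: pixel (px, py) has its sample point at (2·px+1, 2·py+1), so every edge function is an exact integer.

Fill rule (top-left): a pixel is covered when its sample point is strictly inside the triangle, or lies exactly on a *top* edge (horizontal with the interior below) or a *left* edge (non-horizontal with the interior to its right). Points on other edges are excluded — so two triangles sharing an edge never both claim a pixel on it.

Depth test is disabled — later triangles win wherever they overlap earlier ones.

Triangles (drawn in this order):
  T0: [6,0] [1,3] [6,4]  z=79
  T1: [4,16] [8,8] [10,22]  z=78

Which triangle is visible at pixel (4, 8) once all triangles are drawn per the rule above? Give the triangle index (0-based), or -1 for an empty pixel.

T0:
  2·area = 20  (B↔C swapped to make it positive)
  edge (6, 0)→(6, 4): d=(0,4) right/bottom  bias=-1
  edge (6, 4)→(1, 3): d=(-5,-1) top-left  bias=+0
  edge (1, 3)→(6, 0): d=(5,-3) top-left  bias=+0
    (2,0)@(5, 1): e=[4,14,2] → █
    (3,0)@(7, 1): e=[-4,16,8] → ·
    (0,1)@(1, 3): e=[20,0,0] → █  [on edge]
    (1,1)@(3, 3): e=[12,2,6] → █
    (3,1)@(7, 3): e=[-4,6,18] → ·
    (0,2)@(1, 5): e=[20,-10,10] → ·
    (1,2)@(3, 5): e=[12,-8,16] → ·
    (2,2)@(5, 5): e=[4,-6,22] → ·
    (5,2)@(11, 5): e=[-20,0,40] → ·  [on edge]
  covered (4 px):
    · · █ · · · ·
    █ █ █ · · · ·
    · · · · · · ·
    · · · · · · ·
    · · · · · · ·
    · · · · · · ·
    · · · · · · ·
    · · · · · · ·
    · · · · · · ·
    · · · · · · ·
    · · · · · · ·
T1:
  2·area = 72
  edge (4, 16)→(8, 8): d=(4,-8) top-left  bias=+0
  edge (8, 8)→(10, 22): d=(2,14) right/bottom  bias=-1
  edge (10, 22)→(4, 16): d=(-6,-6) top-left  bias=+0
    (3,0)@(7, 1): e=[-36,0,108] → ·  [on edge]
    (3,5)@(7, 11): e=[4,20,48] → █
    (4,5)@(9, 11): e=[20,-8,60] → ·
    (0,6)@(1, 13): e=[-36,108,0] → ·  [on edge]
    (3,6)@(7, 13): e=[12,24,36] → █
    (4,6)@(9, 13): e=[28,-4,48] → ·
    (1,7)@(3, 15): e=[-12,84,0] → ·  [on edge]
    (2,7)@(5, 15): e=[4,56,12] → █
    (4,7)@(9, 15): e=[36,0,36] → ·  [on edge]
    (2,8)@(5, 17): e=[12,60,0] → █  [on edge]
    (4,8)@(9, 17): e=[44,4,24] → █
    (5,8)@(11, 17): e=[60,-24,36] → ·
    (3,9)@(7, 19): e=[36,36,0] → █  [on edge]
    (4,10)@(9, 21): e=[60,12,0] → █  [on edge]
  covered (10 px):
    · · · · · · ·
    · · · · · · ·
    · · · · · · ·
    · · · · · · ·
    · · · · · · ·
    · · · █ · · ·
    · · · █ · · ·
    · · █ █ · · ·
    · · █ █ █ · ·
    · · · █ █ · ·
    · · · · █ · ·

Z-buffer (winner per pixel, '.' = empty):
  . . 0 . . . .
  0 0 0 . . . .
  . . . . . . .
  . . . . . . .
  . . . . . . .
  . . . 1 . . .
  . . . 1 . . .
  . . 1 1 . . .
  . . 1 1 1 . .
  . . . 1 1 . .
  . . . . 1 . .

Result: 1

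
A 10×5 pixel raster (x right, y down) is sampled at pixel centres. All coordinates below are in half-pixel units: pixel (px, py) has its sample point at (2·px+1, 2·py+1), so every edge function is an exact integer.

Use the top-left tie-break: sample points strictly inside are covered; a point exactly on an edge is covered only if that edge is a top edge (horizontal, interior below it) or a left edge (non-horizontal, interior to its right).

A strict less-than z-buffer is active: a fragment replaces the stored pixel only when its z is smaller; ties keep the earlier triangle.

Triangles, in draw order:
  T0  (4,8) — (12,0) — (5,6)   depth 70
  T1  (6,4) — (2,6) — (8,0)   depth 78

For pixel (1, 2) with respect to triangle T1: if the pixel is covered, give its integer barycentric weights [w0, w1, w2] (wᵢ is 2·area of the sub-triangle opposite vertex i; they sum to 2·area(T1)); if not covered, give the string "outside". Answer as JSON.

T0:
  2·area = 8  (B↔C swapped to make it positive)
  edge (4, 8)→(5, 6): d=(1,-2) top-left  bias=+0
  edge (5, 6)→(12, 0): d=(7,-6) top-left  bias=+0
  edge (12, 0)→(4, 8): d=(-8,8) right/bottom  bias=-1
    (5,0)@(11, 1): e=[7,1,0] → .  [on edge]
    (4,1)@(9, 3): e=[5,3,0] → .  [on edge]
    (3,2)@(7, 5): e=[3,5,0] → .  [on edge]
    (2,3)@(5, 7): e=[1,7,0] → .  [on edge]
    (1,4)@(3, 9): e=[-1,9,0] → .  [on edge]
  covered (0 px):
    . . . . . . . . . .
    . . . . . . . . . .
    . . . . . . . . . .
    . . . . . . . . . .
    . . . . . . . . . .
T1:
  2·area = 12
  edge (6, 4)→(2, 6): d=(-4,2) right/bottom  bias=-1
  edge (2, 6)→(8, 0): d=(6,-6) top-left  bias=+0
  edge (8, 0)→(6, 4): d=(-2,4) right/bottom  bias=-1
    (3,0)@(7, 1): e=[10,0,2] → X  [on edge]
    (4,0)@(9, 1): e=[6,12,-6] → .
    (2,1)@(5, 3): e=[6,0,6] → X  [on edge]
    (3,1)@(7, 3): e=[2,12,-2] → .
    (1,2)@(3, 5): e=[2,0,10] → X  [on edge]
    (2,2)@(5, 5): e=[-2,12,2] → .
    (0,3)@(1, 7): e=[-2,0,14] → .  [on edge]
    (1,3)@(3, 7): e=[-6,12,6] → .
  covered (3 px):
    . . . X . . . . . .
    . . X . . . . . . .
    . X . . . . . . . .
    . . . . . . . . . .
    . . . . . . . . . .

Final: [0,10,2]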